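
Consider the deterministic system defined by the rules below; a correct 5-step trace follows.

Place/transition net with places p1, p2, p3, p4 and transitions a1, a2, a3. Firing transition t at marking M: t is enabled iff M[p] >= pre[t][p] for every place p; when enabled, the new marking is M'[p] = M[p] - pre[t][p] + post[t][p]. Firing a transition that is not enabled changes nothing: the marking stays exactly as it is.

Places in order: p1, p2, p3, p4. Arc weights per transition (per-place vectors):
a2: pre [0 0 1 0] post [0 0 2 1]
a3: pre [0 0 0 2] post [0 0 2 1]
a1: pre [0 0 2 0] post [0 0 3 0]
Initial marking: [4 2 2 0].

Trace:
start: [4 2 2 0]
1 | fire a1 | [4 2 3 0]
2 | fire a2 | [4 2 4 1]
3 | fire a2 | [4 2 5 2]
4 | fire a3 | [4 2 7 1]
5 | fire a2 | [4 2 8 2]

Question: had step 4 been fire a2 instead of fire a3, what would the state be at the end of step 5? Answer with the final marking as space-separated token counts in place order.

(re-executing from step 4 with the substitution; state before step 4: [4 2 5 2])
4 | fire a2 | [4 2 6 3]
5 | fire a2 | [4 2 7 4]

4 2 7 4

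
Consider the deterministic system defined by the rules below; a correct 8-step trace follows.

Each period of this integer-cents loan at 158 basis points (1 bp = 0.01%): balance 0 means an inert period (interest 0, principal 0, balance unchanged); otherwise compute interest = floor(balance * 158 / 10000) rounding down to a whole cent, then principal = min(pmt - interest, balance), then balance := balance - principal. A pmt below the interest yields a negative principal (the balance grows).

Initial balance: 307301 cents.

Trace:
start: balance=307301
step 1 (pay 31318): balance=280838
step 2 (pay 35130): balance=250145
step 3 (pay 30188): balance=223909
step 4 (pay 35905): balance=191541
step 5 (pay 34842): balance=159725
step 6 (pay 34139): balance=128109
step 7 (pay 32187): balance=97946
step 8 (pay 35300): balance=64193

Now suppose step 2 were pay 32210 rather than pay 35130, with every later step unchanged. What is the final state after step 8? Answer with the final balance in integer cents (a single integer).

(re-executing from step 2 with the substitution; state before step 2: balance=280838)
step 2 (pay 32210): balance=253065
step 3 (pay 30188): balance=226875
step 4 (pay 35905): balance=194554
step 5 (pay 34842): balance=162785
step 6 (pay 34139): balance=131218
step 7 (pay 32187): balance=101104
step 8 (pay 35300): balance=67401

67401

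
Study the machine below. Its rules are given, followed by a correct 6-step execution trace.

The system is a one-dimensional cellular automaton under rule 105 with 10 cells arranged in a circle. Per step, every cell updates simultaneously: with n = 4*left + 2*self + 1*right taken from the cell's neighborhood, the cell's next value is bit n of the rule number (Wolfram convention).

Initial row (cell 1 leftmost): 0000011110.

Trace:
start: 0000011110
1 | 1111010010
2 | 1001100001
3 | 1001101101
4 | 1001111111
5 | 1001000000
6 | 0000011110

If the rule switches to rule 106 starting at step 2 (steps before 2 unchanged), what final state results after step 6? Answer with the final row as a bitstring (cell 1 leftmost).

(re-executing steps 2..6 under rule 106; state before step 2: 1111010010)
2 | 1001100101
3 | 1011101011
4 | 1110110110
5 | 1011111111
6 | 1110000000

1110000000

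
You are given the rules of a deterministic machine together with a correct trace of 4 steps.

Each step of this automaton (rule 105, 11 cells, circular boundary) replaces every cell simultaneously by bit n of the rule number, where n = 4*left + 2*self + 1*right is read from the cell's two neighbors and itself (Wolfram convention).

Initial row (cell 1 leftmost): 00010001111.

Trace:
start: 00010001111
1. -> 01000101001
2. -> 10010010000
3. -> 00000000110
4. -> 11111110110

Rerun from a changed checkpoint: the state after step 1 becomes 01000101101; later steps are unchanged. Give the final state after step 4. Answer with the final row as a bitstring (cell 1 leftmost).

state after step 1 := 01000101101
2. -> 10010011110
3. -> 00000010011
4. -> 01111000011

01111000011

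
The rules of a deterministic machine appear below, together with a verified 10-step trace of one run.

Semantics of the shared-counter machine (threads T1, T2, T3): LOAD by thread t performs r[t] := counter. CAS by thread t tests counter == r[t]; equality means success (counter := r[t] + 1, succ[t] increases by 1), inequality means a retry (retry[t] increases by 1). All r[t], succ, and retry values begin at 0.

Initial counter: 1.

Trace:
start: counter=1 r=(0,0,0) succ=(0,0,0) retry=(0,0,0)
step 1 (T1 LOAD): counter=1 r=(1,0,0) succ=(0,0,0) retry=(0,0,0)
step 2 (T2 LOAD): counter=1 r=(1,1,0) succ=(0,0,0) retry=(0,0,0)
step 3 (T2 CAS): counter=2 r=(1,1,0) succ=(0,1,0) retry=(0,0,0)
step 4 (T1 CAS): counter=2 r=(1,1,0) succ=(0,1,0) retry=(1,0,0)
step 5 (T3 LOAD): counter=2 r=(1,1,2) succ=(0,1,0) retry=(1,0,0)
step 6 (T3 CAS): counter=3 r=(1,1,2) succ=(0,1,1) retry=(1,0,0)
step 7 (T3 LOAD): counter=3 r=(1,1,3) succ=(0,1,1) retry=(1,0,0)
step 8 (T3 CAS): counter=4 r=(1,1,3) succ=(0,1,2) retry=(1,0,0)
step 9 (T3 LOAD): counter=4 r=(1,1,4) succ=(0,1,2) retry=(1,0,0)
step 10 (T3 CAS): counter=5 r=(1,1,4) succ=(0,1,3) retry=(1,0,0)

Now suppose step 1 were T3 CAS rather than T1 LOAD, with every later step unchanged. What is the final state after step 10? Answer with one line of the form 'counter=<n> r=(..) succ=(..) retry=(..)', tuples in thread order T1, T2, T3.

(re-executing from step 1 with the substitution; state before step 1: counter=1 r=(0,0,0) succ=(0,0,0) retry=(0,0,0))
step 1 (T3 CAS): counter=1 r=(0,0,0) succ=(0,0,0) retry=(0,0,1)
step 2 (T2 LOAD): counter=1 r=(0,1,0) succ=(0,0,0) retry=(0,0,1)
step 3 (T2 CAS): counter=2 r=(0,1,0) succ=(0,1,0) retry=(0,0,1)
step 4 (T1 CAS): counter=2 r=(0,1,0) succ=(0,1,0) retry=(1,0,1)
step 5 (T3 LOAD): counter=2 r=(0,1,2) succ=(0,1,0) retry=(1,0,1)
step 6 (T3 CAS): counter=3 r=(0,1,2) succ=(0,1,1) retry=(1,0,1)
step 7 (T3 LOAD): counter=3 r=(0,1,3) succ=(0,1,1) retry=(1,0,1)
step 8 (T3 CAS): counter=4 r=(0,1,3) succ=(0,1,2) retry=(1,0,1)
step 9 (T3 LOAD): counter=4 r=(0,1,4) succ=(0,1,2) retry=(1,0,1)
step 10 (T3 CAS): counter=5 r=(0,1,4) succ=(0,1,3) retry=(1,0,1)

counter=5 r=(0,1,4) succ=(0,1,3) retry=(1,0,1)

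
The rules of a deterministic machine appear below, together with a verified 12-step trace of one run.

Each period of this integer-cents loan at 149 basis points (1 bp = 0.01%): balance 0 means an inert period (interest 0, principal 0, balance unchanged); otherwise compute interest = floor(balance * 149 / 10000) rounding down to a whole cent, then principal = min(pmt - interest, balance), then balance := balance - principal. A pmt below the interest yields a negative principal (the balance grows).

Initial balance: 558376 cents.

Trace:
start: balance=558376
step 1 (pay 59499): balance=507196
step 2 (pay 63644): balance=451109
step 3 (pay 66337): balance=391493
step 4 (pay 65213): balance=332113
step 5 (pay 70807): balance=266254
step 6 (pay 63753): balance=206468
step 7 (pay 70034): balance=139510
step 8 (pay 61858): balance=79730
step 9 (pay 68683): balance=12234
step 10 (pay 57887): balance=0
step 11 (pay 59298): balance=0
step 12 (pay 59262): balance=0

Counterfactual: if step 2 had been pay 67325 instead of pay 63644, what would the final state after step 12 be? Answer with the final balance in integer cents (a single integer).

0

(re-executing from step 2 with the substitution; state before step 2: balance=507196)
step 2 (pay 67325): balance=447428
step 3 (pay 66337): balance=387757
step 4 (pay 65213): balance=328321
step 5 (pay 70807): balance=262405
step 6 (pay 63753): balance=202561
step 7 (pay 70034): balance=135545
step 8 (pay 61858): balance=75706
step 9 (pay 68683): balance=8151
step 10 (pay 57887): balance=0
step 11 (pay 59298): balance=0
step 12 (pay 59262): balance=0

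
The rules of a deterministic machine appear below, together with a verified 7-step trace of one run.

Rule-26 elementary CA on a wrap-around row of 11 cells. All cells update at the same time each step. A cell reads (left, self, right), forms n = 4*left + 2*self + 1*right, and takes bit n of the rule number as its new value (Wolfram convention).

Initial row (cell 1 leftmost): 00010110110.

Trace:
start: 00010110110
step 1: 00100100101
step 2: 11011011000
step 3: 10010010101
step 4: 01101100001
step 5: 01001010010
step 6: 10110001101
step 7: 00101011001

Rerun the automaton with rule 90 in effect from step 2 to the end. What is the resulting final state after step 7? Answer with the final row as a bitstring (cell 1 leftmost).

01100110000

(re-executing steps 2..7 under rule 90; state before step 2: 00100100101)
step 2: 11011011000
step 3: 11011011101
step 4: 01011010101
step 5: 00011000000
step 6: 00111100000
step 7: 01100110000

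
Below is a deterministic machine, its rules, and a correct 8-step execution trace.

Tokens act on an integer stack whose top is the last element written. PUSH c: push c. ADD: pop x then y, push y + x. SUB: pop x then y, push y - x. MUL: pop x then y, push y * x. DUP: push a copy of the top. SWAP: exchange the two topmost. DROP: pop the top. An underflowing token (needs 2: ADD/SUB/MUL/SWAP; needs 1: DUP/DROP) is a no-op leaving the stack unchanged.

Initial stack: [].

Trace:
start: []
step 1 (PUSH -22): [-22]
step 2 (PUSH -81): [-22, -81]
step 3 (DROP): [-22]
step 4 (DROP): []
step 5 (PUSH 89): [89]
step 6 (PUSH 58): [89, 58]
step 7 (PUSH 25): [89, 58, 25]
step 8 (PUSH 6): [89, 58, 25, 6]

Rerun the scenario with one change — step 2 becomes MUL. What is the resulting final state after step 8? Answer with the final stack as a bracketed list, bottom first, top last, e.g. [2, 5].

[89, 58, 25, 6]

(re-executing from step 2 with the substitution; state before step 2: [-22])
step 2 (MUL): [-22]
step 3 (DROP): []
step 4 (DROP): []
step 5 (PUSH 89): [89]
step 6 (PUSH 58): [89, 58]
step 7 (PUSH 25): [89, 58, 25]
step 8 (PUSH 6): [89, 58, 25, 6]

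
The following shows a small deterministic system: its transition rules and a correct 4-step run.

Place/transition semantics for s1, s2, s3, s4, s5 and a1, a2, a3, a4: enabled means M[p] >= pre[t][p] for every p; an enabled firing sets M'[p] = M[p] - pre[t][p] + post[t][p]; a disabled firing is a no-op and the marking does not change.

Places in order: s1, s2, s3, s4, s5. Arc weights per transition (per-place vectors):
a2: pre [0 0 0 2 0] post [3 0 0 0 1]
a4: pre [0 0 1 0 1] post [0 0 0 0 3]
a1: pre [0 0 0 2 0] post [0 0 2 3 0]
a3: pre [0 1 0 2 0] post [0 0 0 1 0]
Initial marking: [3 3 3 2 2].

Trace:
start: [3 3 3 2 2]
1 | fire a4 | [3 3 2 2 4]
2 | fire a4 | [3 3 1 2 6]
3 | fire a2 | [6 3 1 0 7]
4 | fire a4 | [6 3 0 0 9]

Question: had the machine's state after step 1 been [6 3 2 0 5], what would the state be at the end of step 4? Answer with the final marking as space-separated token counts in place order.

state after step 1 := [6 3 2 0 5]
2 | fire a4 | [6 3 1 0 7]
3 | fire a2 | [6 3 1 0 7]
4 | fire a4 | [6 3 0 0 9]

6 3 0 0 9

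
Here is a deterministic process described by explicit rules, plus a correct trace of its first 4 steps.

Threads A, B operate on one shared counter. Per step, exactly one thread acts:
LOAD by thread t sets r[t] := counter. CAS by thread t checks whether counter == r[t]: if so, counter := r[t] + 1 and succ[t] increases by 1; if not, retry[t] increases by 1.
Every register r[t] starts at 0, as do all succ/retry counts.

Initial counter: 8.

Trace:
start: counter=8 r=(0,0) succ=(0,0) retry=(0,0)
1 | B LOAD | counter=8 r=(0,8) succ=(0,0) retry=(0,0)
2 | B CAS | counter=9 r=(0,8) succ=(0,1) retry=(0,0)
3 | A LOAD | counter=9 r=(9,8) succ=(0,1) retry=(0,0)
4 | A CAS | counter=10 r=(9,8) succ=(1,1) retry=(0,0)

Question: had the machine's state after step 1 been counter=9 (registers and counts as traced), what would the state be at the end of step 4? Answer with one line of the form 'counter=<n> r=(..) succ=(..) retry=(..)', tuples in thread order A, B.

counter=10 r=(9,8) succ=(1,0) retry=(0,1)

state after step 1 := counter=9 r=(0,8) succ=(0,0) retry=(0,0)
2 | B CAS | counter=9 r=(0,8) succ=(0,0) retry=(0,1)
3 | A LOAD | counter=9 r=(9,8) succ=(0,0) retry=(0,1)
4 | A CAS | counter=10 r=(9,8) succ=(1,0) retry=(0,1)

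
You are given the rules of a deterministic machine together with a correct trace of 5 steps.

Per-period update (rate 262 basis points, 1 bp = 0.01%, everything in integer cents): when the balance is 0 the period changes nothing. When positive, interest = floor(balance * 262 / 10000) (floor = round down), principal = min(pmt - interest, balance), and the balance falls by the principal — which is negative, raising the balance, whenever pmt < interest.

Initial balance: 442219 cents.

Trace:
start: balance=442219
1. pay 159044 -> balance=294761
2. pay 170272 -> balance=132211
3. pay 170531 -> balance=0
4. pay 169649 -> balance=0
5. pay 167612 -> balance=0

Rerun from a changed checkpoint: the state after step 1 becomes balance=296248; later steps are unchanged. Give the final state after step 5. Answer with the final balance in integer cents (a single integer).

0

state after step 1 := balance=296248
2. pay 170272 -> balance=133737
3. pay 170531 -> balance=0
4. pay 169649 -> balance=0
5. pay 167612 -> balance=0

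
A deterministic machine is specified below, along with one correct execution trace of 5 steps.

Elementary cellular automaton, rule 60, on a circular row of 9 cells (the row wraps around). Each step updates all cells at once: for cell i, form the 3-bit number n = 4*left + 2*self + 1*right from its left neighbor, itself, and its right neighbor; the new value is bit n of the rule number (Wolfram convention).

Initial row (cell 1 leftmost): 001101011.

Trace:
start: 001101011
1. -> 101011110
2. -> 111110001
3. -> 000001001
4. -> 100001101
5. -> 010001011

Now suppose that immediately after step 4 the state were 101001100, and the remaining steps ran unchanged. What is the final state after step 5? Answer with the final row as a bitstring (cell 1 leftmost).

111101010

state after step 4 := 101001100
5. -> 111101010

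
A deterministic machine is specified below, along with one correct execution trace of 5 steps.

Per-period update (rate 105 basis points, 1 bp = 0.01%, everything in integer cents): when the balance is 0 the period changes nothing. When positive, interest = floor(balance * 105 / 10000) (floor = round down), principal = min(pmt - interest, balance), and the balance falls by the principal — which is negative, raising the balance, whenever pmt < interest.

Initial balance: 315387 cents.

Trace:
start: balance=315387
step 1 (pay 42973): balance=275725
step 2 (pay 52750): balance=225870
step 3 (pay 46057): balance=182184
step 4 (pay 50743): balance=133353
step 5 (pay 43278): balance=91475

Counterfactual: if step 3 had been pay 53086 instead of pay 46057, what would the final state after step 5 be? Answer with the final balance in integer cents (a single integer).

(re-executing from step 3 with the substitution; state before step 3: balance=225870)
step 3 (pay 53086): balance=175155
step 4 (pay 50743): balance=126251
step 5 (pay 43278): balance=84298

84298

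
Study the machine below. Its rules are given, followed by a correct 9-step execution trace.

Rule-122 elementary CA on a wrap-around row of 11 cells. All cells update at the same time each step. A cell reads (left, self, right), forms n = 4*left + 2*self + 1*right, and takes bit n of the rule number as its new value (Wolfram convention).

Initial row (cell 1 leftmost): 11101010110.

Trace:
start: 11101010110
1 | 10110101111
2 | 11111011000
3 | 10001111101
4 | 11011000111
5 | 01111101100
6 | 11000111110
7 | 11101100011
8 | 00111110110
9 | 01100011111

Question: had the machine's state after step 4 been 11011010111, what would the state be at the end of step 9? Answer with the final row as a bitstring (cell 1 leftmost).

01100011111

state after step 4 := 11011010111
5 | 01111101100
6 | 11000111110
7 | 11101100011
8 | 00111110110
9 | 01100011111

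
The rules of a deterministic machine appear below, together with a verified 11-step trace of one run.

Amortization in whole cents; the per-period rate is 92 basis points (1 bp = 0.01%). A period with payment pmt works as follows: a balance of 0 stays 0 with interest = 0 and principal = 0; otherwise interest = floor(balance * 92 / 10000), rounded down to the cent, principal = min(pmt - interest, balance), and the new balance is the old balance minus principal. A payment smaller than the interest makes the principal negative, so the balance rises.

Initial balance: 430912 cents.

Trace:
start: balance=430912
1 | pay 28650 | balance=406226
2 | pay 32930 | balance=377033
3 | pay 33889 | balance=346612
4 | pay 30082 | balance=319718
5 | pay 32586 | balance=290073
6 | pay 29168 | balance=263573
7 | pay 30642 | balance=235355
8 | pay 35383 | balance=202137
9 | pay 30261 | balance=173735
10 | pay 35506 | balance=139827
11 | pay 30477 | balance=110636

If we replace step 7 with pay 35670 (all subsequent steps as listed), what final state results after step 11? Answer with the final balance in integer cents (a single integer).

(re-executing from step 7 with the substitution; state before step 7: balance=263573)
7 | pay 35670 | balance=230327
8 | pay 35383 | balance=197063
9 | pay 30261 | balance=168614
10 | pay 35506 | balance=134659
11 | pay 30477 | balance=105420

105420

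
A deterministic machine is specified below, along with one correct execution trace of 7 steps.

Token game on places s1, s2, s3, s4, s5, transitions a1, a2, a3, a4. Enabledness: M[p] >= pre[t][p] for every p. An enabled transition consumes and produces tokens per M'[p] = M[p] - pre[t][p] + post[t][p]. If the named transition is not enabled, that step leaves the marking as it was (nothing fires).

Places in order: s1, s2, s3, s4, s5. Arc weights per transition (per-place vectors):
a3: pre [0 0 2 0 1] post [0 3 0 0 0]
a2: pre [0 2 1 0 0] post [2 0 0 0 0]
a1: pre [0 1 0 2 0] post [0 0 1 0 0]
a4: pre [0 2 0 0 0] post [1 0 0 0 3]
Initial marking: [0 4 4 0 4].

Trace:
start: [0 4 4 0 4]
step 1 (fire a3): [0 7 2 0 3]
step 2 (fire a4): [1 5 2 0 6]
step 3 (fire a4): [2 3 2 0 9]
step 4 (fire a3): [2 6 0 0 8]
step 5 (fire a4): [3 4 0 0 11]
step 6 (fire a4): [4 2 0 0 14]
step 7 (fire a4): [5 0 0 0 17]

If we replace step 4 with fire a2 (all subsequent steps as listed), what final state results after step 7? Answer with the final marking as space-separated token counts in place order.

(re-executing from step 4 with the substitution; state before step 4: [2 3 2 0 9])
step 4 (fire a2): [4 1 1 0 9]
step 5 (fire a4): [4 1 1 0 9]
step 6 (fire a4): [4 1 1 0 9]
step 7 (fire a4): [4 1 1 0 9]

4 1 1 0 9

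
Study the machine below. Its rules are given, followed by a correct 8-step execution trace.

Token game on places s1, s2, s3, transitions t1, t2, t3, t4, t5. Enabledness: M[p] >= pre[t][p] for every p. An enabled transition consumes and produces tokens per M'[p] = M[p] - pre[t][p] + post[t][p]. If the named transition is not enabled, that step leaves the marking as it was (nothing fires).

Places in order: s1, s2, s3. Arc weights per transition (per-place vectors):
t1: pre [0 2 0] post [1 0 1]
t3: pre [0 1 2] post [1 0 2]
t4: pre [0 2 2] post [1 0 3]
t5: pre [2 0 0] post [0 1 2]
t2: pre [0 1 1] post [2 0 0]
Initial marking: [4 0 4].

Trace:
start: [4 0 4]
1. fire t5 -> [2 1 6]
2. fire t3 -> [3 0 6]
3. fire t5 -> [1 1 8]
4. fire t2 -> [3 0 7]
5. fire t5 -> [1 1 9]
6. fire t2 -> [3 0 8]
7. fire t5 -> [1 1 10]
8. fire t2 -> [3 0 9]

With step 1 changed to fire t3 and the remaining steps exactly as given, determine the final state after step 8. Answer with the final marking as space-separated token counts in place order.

(re-executing from step 1 with the substitution; state before step 1: [4 0 4])
1. fire t3 -> [4 0 4]
2. fire t3 -> [4 0 4]
3. fire t5 -> [2 1 6]
4. fire t2 -> [4 0 5]
5. fire t5 -> [2 1 7]
6. fire t2 -> [4 0 6]
7. fire t5 -> [2 1 8]
8. fire t2 -> [4 0 7]

4 0 7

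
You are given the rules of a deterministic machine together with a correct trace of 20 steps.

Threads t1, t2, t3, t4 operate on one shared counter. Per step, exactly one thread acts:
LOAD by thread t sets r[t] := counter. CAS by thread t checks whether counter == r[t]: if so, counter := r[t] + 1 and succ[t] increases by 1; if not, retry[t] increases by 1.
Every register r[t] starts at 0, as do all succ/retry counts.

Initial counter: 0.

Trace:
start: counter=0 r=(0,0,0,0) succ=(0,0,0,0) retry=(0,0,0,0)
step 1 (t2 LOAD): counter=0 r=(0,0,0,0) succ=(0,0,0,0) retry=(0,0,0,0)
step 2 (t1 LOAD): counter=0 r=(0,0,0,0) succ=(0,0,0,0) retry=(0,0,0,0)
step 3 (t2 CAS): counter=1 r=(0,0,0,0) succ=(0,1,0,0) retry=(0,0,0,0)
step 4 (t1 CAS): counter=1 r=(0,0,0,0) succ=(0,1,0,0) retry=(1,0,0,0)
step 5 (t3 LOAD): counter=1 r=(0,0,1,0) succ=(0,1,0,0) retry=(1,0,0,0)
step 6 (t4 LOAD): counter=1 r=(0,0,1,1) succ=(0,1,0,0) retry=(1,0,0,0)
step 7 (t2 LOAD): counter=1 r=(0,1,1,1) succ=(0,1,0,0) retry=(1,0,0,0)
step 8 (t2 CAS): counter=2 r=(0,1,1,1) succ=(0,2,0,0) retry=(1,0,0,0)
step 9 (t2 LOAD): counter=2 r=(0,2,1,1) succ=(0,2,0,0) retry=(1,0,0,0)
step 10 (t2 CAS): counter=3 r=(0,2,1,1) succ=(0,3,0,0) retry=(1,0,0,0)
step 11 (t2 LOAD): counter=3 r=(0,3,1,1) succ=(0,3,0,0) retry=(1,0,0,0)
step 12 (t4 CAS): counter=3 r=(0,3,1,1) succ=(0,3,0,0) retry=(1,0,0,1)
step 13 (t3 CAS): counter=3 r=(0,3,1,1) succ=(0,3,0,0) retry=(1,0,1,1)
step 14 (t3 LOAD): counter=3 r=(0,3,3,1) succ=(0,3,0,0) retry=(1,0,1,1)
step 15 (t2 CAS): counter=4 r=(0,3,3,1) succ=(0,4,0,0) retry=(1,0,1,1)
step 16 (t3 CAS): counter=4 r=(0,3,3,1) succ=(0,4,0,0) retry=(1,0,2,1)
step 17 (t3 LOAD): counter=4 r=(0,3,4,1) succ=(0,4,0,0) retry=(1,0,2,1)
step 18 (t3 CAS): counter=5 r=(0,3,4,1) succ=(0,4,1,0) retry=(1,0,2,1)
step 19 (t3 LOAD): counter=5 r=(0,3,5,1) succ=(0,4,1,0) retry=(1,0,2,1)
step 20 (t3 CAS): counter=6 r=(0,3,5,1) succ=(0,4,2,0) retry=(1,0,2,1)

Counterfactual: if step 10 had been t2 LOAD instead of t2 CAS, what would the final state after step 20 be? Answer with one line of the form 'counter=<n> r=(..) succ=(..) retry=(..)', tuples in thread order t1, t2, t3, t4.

(re-executing from step 10 with the substitution; state before step 10: counter=2 r=(0,2,1,1) succ=(0,2,0,0) retry=(1,0,0,0))
step 10 (t2 LOAD): counter=2 r=(0,2,1,1) succ=(0,2,0,0) retry=(1,0,0,0)
step 11 (t2 LOAD): counter=2 r=(0,2,1,1) succ=(0,2,0,0) retry=(1,0,0,0)
step 12 (t4 CAS): counter=2 r=(0,2,1,1) succ=(0,2,0,0) retry=(1,0,0,1)
step 13 (t3 CAS): counter=2 r=(0,2,1,1) succ=(0,2,0,0) retry=(1,0,1,1)
step 14 (t3 LOAD): counter=2 r=(0,2,2,1) succ=(0,2,0,0) retry=(1,0,1,1)
step 15 (t2 CAS): counter=3 r=(0,2,2,1) succ=(0,3,0,0) retry=(1,0,1,1)
step 16 (t3 CAS): counter=3 r=(0,2,2,1) succ=(0,3,0,0) retry=(1,0,2,1)
step 17 (t3 LOAD): counter=3 r=(0,2,3,1) succ=(0,3,0,0) retry=(1,0,2,1)
step 18 (t3 CAS): counter=4 r=(0,2,3,1) succ=(0,3,1,0) retry=(1,0,2,1)
step 19 (t3 LOAD): counter=4 r=(0,2,4,1) succ=(0,3,1,0) retry=(1,0,2,1)
step 20 (t3 CAS): counter=5 r=(0,2,4,1) succ=(0,3,2,0) retry=(1,0,2,1)

counter=5 r=(0,2,4,1) succ=(0,3,2,0) retry=(1,0,2,1)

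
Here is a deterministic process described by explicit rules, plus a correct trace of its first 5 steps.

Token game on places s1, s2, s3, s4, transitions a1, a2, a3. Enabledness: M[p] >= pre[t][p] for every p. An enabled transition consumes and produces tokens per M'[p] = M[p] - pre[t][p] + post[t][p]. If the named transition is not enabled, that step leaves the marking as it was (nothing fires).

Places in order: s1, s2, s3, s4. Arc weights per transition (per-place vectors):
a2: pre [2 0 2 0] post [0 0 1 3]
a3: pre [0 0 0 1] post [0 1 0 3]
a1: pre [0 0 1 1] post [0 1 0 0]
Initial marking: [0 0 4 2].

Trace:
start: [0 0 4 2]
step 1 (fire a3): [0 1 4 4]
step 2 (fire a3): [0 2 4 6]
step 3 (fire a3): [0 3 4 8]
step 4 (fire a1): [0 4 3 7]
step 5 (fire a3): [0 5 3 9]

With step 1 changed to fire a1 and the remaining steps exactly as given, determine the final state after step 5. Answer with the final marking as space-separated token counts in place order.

(re-executing from step 1 with the substitution; state before step 1: [0 0 4 2])
step 1 (fire a1): [0 1 3 1]
step 2 (fire a3): [0 2 3 3]
step 3 (fire a3): [0 3 3 5]
step 4 (fire a1): [0 4 2 4]
step 5 (fire a3): [0 5 2 6]

0 5 2 6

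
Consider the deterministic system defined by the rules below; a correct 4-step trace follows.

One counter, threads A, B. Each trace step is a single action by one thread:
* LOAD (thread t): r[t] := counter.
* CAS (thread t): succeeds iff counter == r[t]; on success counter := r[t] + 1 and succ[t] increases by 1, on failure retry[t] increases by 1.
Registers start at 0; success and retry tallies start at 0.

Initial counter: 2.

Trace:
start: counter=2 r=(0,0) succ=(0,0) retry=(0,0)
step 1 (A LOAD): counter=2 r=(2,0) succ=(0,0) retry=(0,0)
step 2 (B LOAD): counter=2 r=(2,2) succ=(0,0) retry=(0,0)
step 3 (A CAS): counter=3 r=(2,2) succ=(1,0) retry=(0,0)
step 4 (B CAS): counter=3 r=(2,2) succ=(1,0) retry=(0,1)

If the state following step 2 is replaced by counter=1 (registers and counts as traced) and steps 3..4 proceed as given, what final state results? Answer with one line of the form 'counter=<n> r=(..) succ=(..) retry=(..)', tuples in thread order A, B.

state after step 2 := counter=1 r=(2,2) succ=(0,0) retry=(0,0)
step 3 (A CAS): counter=1 r=(2,2) succ=(0,0) retry=(1,0)
step 4 (B CAS): counter=1 r=(2,2) succ=(0,0) retry=(1,1)

counter=1 r=(2,2) succ=(0,0) retry=(1,1)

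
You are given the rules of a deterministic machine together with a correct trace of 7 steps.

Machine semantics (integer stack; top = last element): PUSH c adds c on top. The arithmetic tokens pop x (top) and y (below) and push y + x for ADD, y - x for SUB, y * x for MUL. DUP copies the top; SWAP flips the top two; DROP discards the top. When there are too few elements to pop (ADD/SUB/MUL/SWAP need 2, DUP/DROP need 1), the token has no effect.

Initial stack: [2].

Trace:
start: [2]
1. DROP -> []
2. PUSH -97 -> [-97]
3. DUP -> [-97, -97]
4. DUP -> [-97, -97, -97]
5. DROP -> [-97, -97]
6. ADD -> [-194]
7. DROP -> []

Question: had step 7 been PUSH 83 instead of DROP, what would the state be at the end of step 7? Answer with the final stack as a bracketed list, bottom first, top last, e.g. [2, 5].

(re-executing from step 7 with the substitution; state before step 7: [-194])
7. PUSH 83 -> [-194, 83]

[-194, 83]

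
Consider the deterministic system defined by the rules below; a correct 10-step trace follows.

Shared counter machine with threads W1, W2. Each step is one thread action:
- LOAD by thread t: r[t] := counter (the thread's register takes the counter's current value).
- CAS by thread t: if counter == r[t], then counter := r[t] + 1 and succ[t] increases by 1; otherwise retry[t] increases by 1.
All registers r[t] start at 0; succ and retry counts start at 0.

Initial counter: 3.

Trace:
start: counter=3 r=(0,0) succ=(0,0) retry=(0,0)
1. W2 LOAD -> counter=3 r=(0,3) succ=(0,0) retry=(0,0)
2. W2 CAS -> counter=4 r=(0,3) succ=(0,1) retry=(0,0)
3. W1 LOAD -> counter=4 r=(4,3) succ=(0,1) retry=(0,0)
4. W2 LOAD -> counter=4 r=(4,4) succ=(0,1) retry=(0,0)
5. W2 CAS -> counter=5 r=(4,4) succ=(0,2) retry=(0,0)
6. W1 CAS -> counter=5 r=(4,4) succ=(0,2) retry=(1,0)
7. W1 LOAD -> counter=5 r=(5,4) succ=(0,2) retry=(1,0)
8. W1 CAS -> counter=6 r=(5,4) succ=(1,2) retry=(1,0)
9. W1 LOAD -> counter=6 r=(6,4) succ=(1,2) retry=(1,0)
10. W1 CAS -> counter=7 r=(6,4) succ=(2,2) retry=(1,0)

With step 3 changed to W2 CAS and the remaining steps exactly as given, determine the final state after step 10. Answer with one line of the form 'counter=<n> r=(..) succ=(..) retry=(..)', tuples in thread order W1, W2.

(re-executing from step 3 with the substitution; state before step 3: counter=4 r=(0,3) succ=(0,1) retry=(0,0))
3. W2 CAS -> counter=4 r=(0,3) succ=(0,1) retry=(0,1)
4. W2 LOAD -> counter=4 r=(0,4) succ=(0,1) retry=(0,1)
5. W2 CAS -> counter=5 r=(0,4) succ=(0,2) retry=(0,1)
6. W1 CAS -> counter=5 r=(0,4) succ=(0,2) retry=(1,1)
7. W1 LOAD -> counter=5 r=(5,4) succ=(0,2) retry=(1,1)
8. W1 CAS -> counter=6 r=(5,4) succ=(1,2) retry=(1,1)
9. W1 LOAD -> counter=6 r=(6,4) succ=(1,2) retry=(1,1)
10. W1 CAS -> counter=7 r=(6,4) succ=(2,2) retry=(1,1)

counter=7 r=(6,4) succ=(2,2) retry=(1,1)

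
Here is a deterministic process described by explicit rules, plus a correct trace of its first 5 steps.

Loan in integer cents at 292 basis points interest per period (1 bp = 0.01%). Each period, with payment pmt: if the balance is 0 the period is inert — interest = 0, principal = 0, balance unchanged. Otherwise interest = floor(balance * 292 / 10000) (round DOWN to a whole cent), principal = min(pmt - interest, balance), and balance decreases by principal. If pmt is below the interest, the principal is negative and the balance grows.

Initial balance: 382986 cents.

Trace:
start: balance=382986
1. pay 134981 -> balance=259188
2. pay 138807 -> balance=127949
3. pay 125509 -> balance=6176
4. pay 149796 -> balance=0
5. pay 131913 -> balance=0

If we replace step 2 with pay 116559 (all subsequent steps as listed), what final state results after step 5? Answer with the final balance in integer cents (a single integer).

(re-executing from step 2 with the substitution; state before step 2: balance=259188)
2. pay 116559 -> balance=150197
3. pay 125509 -> balance=29073
4. pay 149796 -> balance=0
5. pay 131913 -> balance=0

0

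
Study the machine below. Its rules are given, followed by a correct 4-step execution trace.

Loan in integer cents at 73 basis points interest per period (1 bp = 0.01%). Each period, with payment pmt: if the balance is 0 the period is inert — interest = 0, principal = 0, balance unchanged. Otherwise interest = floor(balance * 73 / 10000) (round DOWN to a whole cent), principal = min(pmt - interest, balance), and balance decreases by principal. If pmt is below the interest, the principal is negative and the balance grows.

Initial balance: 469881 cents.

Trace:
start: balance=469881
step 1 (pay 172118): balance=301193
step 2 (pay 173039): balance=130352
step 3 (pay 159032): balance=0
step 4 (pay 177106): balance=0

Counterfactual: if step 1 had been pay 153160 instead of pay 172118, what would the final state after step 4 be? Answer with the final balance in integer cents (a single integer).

0

(re-executing from step 1 with the substitution; state before step 1: balance=469881)
step 1 (pay 153160): balance=320151
step 2 (pay 173039): balance=149449
step 3 (pay 159032): balance=0
step 4 (pay 177106): balance=0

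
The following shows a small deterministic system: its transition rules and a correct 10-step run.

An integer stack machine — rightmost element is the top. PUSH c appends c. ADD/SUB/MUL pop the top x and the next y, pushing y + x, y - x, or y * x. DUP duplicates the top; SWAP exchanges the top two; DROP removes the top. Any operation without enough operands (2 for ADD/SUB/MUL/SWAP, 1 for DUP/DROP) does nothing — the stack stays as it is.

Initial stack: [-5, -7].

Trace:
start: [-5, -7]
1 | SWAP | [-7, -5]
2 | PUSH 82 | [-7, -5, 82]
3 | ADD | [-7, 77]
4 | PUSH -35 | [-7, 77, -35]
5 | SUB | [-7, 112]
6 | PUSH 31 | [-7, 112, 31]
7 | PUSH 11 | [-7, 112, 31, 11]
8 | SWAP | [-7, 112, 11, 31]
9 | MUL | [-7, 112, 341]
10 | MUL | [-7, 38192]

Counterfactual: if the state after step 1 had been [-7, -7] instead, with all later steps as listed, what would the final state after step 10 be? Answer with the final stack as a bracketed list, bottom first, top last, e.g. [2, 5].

[-7, 37510]

state after step 1 := [-7, -7]
2 | PUSH 82 | [-7, -7, 82]
3 | ADD | [-7, 75]
4 | PUSH -35 | [-7, 75, -35]
5 | SUB | [-7, 110]
6 | PUSH 31 | [-7, 110, 31]
7 | PUSH 11 | [-7, 110, 31, 11]
8 | SWAP | [-7, 110, 11, 31]
9 | MUL | [-7, 110, 341]
10 | MUL | [-7, 37510]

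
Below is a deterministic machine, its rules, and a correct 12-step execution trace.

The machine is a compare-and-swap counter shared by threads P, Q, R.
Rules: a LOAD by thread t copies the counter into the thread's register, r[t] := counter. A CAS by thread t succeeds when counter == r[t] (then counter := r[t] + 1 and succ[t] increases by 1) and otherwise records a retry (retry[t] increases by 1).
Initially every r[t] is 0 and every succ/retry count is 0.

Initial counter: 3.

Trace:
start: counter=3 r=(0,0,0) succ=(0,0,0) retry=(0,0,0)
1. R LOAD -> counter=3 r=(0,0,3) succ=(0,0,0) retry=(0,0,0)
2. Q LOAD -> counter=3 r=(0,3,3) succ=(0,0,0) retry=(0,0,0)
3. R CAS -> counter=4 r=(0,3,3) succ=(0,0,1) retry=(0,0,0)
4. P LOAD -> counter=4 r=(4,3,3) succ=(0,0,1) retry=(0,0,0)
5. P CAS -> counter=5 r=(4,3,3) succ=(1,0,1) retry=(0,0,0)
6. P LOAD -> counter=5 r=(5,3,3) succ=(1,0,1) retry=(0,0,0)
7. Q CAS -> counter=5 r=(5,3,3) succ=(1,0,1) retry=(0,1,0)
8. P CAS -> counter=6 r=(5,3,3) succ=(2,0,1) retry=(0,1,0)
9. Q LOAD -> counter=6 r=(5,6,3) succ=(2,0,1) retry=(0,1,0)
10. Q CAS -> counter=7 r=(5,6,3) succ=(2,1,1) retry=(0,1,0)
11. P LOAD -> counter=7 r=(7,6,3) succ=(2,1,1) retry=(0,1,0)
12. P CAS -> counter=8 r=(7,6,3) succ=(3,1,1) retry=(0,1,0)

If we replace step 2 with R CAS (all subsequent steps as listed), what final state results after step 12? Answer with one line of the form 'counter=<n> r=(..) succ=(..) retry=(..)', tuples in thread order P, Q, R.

(re-executing from step 2 with the substitution; state before step 2: counter=3 r=(0,0,3) succ=(0,0,0) retry=(0,0,0))
2. R CAS -> counter=4 r=(0,0,3) succ=(0,0,1) retry=(0,0,0)
3. R CAS -> counter=4 r=(0,0,3) succ=(0,0,1) retry=(0,0,1)
4. P LOAD -> counter=4 r=(4,0,3) succ=(0,0,1) retry=(0,0,1)
5. P CAS -> counter=5 r=(4,0,3) succ=(1,0,1) retry=(0,0,1)
6. P LOAD -> counter=5 r=(5,0,3) succ=(1,0,1) retry=(0,0,1)
7. Q CAS -> counter=5 r=(5,0,3) succ=(1,0,1) retry=(0,1,1)
8. P CAS -> counter=6 r=(5,0,3) succ=(2,0,1) retry=(0,1,1)
9. Q LOAD -> counter=6 r=(5,6,3) succ=(2,0,1) retry=(0,1,1)
10. Q CAS -> counter=7 r=(5,6,3) succ=(2,1,1) retry=(0,1,1)
11. P LOAD -> counter=7 r=(7,6,3) succ=(2,1,1) retry=(0,1,1)
12. P CAS -> counter=8 r=(7,6,3) succ=(3,1,1) retry=(0,1,1)

counter=8 r=(7,6,3) succ=(3,1,1) retry=(0,1,1)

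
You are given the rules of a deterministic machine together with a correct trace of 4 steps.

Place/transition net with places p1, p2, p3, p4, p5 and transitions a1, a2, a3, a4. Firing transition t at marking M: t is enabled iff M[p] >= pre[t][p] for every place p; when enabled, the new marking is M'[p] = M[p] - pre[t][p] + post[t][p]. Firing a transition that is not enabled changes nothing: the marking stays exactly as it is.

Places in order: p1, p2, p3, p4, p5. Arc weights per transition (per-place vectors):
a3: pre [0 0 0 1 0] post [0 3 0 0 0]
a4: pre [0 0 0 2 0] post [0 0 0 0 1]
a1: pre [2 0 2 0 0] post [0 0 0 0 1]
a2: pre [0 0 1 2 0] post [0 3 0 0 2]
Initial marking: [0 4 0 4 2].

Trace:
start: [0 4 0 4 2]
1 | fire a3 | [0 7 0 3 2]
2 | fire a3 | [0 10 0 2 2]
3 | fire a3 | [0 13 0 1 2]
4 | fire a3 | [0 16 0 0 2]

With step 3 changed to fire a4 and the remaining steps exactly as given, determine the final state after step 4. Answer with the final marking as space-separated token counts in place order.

(re-executing from step 3 with the substitution; state before step 3: [0 10 0 2 2])
3 | fire a4 | [0 10 0 0 3]
4 | fire a3 | [0 10 0 0 3]

0 10 0 0 3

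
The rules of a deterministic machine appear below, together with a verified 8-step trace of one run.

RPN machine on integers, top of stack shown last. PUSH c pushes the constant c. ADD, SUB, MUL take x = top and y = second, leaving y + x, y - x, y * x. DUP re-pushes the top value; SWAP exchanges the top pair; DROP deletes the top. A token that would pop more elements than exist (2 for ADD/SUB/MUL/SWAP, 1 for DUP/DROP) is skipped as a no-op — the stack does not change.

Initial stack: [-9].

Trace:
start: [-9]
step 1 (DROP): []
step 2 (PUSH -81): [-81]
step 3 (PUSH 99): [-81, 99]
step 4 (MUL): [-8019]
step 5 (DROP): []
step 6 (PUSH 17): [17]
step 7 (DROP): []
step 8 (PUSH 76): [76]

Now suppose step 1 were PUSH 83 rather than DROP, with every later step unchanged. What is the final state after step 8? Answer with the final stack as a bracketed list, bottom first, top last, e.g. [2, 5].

(re-executing from step 1 with the substitution; state before step 1: [-9])
step 1 (PUSH 83): [-9, 83]
step 2 (PUSH -81): [-9, 83, -81]
step 3 (PUSH 99): [-9, 83, -81, 99]
step 4 (MUL): [-9, 83, -8019]
step 5 (DROP): [-9, 83]
step 6 (PUSH 17): [-9, 83, 17]
step 7 (DROP): [-9, 83]
step 8 (PUSH 76): [-9, 83, 76]

[-9, 83, 76]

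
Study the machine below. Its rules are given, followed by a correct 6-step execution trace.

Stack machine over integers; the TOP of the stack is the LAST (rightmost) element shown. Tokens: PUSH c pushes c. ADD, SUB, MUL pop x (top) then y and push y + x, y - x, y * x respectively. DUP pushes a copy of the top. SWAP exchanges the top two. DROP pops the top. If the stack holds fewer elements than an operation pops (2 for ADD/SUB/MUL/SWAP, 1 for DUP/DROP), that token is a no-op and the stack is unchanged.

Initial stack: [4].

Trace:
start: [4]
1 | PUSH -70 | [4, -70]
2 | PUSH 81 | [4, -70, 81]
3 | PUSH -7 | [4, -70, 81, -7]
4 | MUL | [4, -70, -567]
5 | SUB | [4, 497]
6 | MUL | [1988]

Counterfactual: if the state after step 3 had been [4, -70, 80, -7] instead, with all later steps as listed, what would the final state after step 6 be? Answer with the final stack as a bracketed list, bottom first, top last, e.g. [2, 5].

state after step 3 := [4, -70, 80, -7]
4 | MUL | [4, -70, -560]
5 | SUB | [4, 490]
6 | MUL | [1960]

[1960]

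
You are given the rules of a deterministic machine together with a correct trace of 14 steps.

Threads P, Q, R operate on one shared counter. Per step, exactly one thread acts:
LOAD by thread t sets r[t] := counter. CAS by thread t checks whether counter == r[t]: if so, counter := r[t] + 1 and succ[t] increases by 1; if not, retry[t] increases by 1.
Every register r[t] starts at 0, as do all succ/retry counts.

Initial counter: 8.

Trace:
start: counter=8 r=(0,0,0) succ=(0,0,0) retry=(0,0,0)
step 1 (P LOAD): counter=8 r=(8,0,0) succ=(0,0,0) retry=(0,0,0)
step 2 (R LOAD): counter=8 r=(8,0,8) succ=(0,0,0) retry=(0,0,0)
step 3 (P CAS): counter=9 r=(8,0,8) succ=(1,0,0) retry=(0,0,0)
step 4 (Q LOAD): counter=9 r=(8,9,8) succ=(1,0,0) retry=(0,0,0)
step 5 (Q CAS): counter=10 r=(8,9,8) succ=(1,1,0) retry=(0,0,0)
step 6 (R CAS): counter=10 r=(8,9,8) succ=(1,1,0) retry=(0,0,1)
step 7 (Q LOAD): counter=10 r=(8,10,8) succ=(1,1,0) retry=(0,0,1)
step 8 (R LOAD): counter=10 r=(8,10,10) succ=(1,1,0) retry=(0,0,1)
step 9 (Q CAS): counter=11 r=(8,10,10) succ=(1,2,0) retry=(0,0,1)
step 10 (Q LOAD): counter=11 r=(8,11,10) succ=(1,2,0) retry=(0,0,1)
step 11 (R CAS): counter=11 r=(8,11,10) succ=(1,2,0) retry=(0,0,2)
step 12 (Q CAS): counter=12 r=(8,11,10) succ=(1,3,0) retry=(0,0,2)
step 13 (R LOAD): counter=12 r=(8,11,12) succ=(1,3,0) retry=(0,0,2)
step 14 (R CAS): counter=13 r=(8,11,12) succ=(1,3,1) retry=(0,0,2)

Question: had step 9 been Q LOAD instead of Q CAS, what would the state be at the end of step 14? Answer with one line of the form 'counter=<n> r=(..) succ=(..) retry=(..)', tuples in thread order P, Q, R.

(re-executing from step 9 with the substitution; state before step 9: counter=10 r=(8,10,10) succ=(1,1,0) retry=(0,0,1))
step 9 (Q LOAD): counter=10 r=(8,10,10) succ=(1,1,0) retry=(0,0,1)
step 10 (Q LOAD): counter=10 r=(8,10,10) succ=(1,1,0) retry=(0,0,1)
step 11 (R CAS): counter=11 r=(8,10,10) succ=(1,1,1) retry=(0,0,1)
step 12 (Q CAS): counter=11 r=(8,10,10) succ=(1,1,1) retry=(0,1,1)
step 13 (R LOAD): counter=11 r=(8,10,11) succ=(1,1,1) retry=(0,1,1)
step 14 (R CAS): counter=12 r=(8,10,11) succ=(1,1,2) retry=(0,1,1)

counter=12 r=(8,10,11) succ=(1,1,2) retry=(0,1,1)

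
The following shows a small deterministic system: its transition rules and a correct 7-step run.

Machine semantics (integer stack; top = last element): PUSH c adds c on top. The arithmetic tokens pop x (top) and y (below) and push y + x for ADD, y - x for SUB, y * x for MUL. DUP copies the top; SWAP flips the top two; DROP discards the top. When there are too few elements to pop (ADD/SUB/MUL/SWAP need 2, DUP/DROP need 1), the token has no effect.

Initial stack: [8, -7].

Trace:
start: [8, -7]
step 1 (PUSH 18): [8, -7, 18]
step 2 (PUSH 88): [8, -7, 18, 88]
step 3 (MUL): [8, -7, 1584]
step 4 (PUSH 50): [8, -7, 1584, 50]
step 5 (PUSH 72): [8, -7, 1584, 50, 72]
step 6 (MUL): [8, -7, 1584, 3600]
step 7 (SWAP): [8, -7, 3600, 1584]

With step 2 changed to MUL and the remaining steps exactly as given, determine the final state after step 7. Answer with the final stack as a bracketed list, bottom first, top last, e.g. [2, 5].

(re-executing from step 2 with the substitution; state before step 2: [8, -7, 18])
step 2 (MUL): [8, -126]
step 3 (MUL): [-1008]
step 4 (PUSH 50): [-1008, 50]
step 5 (PUSH 72): [-1008, 50, 72]
step 6 (MUL): [-1008, 3600]
step 7 (SWAP): [3600, -1008]

[3600, -1008]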